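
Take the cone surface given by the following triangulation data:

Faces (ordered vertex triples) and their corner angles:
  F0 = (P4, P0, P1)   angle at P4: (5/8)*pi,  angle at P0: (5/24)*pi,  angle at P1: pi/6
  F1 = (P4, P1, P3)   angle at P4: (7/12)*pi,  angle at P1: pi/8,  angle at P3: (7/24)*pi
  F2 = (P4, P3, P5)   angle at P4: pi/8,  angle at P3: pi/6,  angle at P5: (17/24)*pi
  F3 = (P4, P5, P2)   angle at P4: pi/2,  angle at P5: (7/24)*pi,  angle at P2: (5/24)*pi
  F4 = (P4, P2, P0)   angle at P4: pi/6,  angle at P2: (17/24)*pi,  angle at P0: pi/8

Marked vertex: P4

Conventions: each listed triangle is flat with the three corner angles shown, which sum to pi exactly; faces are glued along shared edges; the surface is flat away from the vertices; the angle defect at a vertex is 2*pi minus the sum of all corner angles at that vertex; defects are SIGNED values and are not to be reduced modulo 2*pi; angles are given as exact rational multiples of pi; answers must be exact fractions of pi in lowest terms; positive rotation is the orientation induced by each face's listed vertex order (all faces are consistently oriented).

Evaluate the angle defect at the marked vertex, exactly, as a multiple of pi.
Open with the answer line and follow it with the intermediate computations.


Answer: defect(P4) = 0

Sum of corner angles at P4: 2*pi
defect = 2*pi - 2*pi


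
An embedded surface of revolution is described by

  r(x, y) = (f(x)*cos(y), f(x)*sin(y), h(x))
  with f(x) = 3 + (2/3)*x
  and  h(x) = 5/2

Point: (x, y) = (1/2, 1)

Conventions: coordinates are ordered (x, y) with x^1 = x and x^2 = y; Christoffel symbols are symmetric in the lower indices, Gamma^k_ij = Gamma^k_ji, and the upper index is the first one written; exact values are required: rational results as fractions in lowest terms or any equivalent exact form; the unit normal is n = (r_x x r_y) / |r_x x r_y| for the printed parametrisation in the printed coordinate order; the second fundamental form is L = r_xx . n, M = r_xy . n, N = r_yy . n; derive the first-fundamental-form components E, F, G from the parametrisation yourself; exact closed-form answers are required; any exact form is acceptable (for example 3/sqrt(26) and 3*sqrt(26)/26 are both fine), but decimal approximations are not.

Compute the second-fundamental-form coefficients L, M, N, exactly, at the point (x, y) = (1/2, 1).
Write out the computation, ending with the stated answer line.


f = 10/3, f' = 2/3, f'' = 0, h' = 0, h'' = 0
E = 4/9, F = 0, G = 100/9; answer radicand W^2 = 4/9
unnormalised second-form numerators: l = 0, m = 0, n = 0; L = l/sqrt(4/9), and similarly M = m/sqrt(W^2), N = n/sqrt(W^2)

Answer: L = 0, M = 0, N = 0


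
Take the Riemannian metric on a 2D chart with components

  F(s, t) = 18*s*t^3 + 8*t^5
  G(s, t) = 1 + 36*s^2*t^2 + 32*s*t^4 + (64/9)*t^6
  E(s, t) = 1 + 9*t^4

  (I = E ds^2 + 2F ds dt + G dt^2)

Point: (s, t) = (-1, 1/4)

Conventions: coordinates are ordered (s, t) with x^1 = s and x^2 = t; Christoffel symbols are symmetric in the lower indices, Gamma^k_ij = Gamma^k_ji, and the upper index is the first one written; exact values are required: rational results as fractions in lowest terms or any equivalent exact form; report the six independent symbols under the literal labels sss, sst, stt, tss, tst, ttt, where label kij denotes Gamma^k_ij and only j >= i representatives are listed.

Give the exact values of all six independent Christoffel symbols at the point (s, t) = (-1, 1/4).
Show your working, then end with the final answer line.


E = 265/256, F = -35/128, G = 1801/576 at the point
E_s = 0, E_t = 9/16, F_s = 9/32, F_t = -103/32, G_s = -35/8, G_t = 385/24
EG - F^2 = 7285/2304;  g^inv = (2304/7285) * [[1801/576, 35/128], [35/128, 265/256]]
first-kind symbols [ij,l] = (1/2)(d_i g_jl + d_j g_il - d_l g_ij): [ss,s] = E_s/2 = 0, [ss,t] = F_s - E_t/2 = 0, [st,s] = E_t/2 = 9/32, [st,t] = G_s/2 = -35/16, [tt,s] = F_t - G_s/2 = -33/32, [tt,t] = G_t/2 = 385/48
Gamma^s_ij = (G*[ij,s] - F*[ij,t])/(EG - F^2), Gamma^t_ij = (E*[ij,t] - F*[ij,s])/(EG - F^2)

Answer: Gamma_sss = 0, Gamma_sst = 648/7285, Gamma_stt = -2376/7285, Gamma_tss = 0, Gamma_tst = -1008/1457, Gamma_ttt = 3696/1457


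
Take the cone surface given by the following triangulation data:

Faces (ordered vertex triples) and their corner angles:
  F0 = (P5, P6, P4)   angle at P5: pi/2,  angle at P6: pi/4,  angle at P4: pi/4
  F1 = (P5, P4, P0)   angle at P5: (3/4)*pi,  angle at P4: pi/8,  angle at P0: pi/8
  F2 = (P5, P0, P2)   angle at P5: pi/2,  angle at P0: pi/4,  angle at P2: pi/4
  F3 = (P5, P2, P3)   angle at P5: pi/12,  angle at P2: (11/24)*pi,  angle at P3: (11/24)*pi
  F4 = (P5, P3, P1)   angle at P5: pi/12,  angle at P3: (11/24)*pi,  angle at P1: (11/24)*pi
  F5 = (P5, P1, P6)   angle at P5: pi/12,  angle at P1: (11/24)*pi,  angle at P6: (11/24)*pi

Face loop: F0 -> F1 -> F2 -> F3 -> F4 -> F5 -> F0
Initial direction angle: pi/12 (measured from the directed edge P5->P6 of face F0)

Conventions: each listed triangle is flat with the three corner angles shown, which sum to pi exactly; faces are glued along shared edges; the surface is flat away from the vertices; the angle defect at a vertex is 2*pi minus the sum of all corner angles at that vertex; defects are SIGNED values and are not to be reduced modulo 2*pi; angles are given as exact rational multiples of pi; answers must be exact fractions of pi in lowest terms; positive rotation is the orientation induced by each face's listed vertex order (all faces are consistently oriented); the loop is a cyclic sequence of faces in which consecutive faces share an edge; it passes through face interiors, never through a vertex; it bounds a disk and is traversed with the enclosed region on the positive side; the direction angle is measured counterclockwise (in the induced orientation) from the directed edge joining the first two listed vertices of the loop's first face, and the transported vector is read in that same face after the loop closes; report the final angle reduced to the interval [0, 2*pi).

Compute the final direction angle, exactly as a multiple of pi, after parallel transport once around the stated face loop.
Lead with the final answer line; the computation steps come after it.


Answer: final direction angle = pi/12

enclosed vertex P5: corner angles sum to 2*pi, defect = 2*pi - 2*pi = 0
summing the enclosed defects onto the initial angle, mod 2*pi in the induced orientation:
final angle = pi/12 + 0 = pi/12 (mod 2*pi)


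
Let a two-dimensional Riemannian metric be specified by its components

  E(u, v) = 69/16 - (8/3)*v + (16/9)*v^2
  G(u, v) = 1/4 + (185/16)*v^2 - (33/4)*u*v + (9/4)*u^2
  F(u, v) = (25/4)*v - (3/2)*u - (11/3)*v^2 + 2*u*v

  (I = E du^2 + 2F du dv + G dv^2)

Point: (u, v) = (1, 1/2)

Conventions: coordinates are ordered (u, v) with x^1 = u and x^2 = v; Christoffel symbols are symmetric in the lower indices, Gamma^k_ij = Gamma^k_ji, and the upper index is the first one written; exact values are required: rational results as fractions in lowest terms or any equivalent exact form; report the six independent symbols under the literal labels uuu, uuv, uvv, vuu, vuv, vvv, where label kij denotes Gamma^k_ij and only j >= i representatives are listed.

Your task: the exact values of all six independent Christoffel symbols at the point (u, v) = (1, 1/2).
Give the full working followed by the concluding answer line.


E = 493/144, F = 41/24, G = 81/64 at the point
E_u = 0, E_v = -8/9, F_u = -1/2, F_v = 55/12, G_u = 3/8, G_v = 53/16
EG - F^2 = 13037/9216;  g^inv = (9216/13037) * [[81/64, -41/24], [-41/24, 493/144]]
first-kind symbols [ij,l] = (1/2)(d_i g_jl + d_j g_il - d_l g_ij): [uu,u] = E_u/2 = 0, [uu,v] = F_u - E_v/2 = -1/18, [uv,u] = E_v/2 = -4/9, [uv,v] = G_u/2 = 3/16, [vv,u] = F_v - G_u/2 = 211/48, [vv,v] = G_v/2 = 53/32
Gamma^u_ij = (G*[ij,u] - F*[ij,v])/(EG - F^2), Gamma^v_ij = (E*[ij,v] - F*[ij,u])/(EG - F^2)

Answer: Gamma_uuu = 2624/39111, Gamma_uuv = -8136/13037, Gamma_uvv = 25197/13037, Gamma_vuu = -15776/117333, Gamma_vuv = 38740/39111, Gamma_vvv = -16950/13037


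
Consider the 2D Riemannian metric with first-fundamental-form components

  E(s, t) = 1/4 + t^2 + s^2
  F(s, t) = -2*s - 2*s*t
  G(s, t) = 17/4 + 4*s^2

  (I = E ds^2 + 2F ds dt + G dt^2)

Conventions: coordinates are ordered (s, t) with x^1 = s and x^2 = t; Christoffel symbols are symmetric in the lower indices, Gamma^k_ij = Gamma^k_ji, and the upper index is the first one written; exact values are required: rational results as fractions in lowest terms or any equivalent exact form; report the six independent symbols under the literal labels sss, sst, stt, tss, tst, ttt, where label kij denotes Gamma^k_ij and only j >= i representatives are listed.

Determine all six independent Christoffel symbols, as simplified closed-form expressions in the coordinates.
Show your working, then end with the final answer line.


E = 1/4 + t^2 + s^2; F = -2*s - 2*s*t; G = 17/4 + 4*s^2
Gamma^k_ij = (1/2) g^{kl} (d_i g_jl + d_j g_il - d_l g_ij), with g^inv = (1/(EG-F^2)) [[G, -F], [-F, E]]
first partials: E_s = 2*s, E_t = 2*t, F_s = -2 - 2*t, F_t = -2*s, G_s = 8*s, G_t = 0
D = EG - F^2 = 17/16 + (17/4)*t^2 + (5/4)*s^2 - 8*s^2*t + 4*s^4
expanded: Gamma^s_ss = (G E_s - 2F F_s + F E_t)/(2D), Gamma^s_st = (G E_t - F G_s)/(2D), Gamma^s_tt = (2G F_t - G G_s - F G_t)/(2D), Gamma^t_ss = (2E F_s - E E_t - F E_s)/(2D), Gamma^t_st = (E G_s - F E_t)/(2D), Gamma^t_tt = (E G_t - 2F F_t + F G_s)/(2D); substitute and cancel common factors

Answer: Gamma_sss = (64*s^3 - 96*s*t^2 - 160*s*t + 4*s)/(64*s^4 - 128*s^2*t + 20*s^2 + 68*t^2 + 17), Gamma_sst = (192*s^2*t + 128*s^2 + 68*t)/(64*s^4 - 128*s^2*t + 20*s^2 + 68*t^2 + 17), Gamma_stt = (-384*s^3 - 408*s)/(64*s^4 - 128*s^2*t + 20*s^2 + 68*t^2 + 17), Gamma_tss = (-16*s^2*t - 48*t^3 - 32*t^2 - 12*t - 8)/(64*s^4 - 128*s^2*t + 20*s^2 + 68*t^2 + 17), Gamma_tst = (64*s^3 + 96*s*t^2 + 32*s*t + 16*s)/(64*s^4 - 128*s^2*t + 20*s^2 + 68*t^2 + 17), Gamma_ttt = (-192*s^2*t - 192*s^2)/(64*s^4 - 128*s^2*t + 20*s^2 + 68*t^2 + 17)


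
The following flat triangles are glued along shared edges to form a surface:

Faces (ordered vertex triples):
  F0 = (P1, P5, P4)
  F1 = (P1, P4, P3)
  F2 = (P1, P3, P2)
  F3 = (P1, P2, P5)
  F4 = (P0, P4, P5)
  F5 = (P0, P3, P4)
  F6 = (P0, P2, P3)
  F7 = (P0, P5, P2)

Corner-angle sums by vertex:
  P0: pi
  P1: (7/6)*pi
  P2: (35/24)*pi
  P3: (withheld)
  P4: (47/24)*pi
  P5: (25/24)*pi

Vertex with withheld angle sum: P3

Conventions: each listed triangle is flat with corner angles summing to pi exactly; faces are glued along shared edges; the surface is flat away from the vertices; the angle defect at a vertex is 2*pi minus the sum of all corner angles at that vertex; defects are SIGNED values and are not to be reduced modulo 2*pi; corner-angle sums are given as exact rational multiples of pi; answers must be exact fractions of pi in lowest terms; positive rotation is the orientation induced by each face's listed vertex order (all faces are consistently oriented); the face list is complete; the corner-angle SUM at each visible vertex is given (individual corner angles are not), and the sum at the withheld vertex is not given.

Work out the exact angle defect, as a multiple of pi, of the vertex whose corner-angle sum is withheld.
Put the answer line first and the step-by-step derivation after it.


Answer: defect(P3) = (5/8)*pi

V = 6, E = 12, F = 8; chi = V - E + F = 2
Gauss-Bonnet: total defect = 2*pi*chi = 4*pi; visible defects sum to (27/8)*pi


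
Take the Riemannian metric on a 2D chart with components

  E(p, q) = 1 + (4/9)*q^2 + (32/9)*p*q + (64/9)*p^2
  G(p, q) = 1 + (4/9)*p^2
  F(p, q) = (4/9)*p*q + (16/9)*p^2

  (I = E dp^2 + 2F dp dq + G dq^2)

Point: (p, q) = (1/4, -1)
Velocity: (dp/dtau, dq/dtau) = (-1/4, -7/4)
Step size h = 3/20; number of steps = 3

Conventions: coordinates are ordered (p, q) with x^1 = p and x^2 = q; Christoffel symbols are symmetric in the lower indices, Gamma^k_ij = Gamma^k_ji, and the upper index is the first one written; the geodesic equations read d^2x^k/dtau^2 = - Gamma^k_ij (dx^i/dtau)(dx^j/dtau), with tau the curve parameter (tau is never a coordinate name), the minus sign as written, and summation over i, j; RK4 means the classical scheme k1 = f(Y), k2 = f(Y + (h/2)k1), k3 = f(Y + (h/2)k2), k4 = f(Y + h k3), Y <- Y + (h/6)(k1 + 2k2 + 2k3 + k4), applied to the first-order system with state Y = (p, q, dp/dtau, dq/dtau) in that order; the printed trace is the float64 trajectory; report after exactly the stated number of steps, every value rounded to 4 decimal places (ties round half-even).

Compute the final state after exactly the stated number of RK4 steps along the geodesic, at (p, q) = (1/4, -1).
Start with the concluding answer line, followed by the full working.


Answer: p = 0.1525, q = -1.7967, dp/dtau = -0.1669, dq/dtau = -1.7832

f(Y) = (dp/dtau, dq/dtau, -Gamma^p_ij Y'^i Y'^j, -Gamma^q_ij Y'^i Y'^j) with the Gammas evaluated at the stage position; h = 0.150000; intermediate values shown to 6 dp
step 0: p = 0.2500, q = -1.0000, dp/dtau = -0.2500, dq/dtau = -1.7500
step 1:
  k1: at (p, q) = (0.250000, -1.000000), (dp/dtau, dq/dtau) = (-0.250000, -1.750000); Gamma_ppp = 0.000000, Gamma_ppq = 0.000000, Gamma_pqq = 0.000000, Gamma_qpp = 0.432432, Gamma_qpq = 0.108108, Gamma_qqq = 0.000000; k1 = (-0.250000, -1.750000, 0.000000, -0.121622)
  k2: at (p, q) = (0.231250, -1.131250), (dp/dtau, dq/dtau) = (-0.250000, -1.759122); Gamma_ppp = -0.351660, Gamma_ppq = -0.087915, Gamma_pqq = 0.000000, Gamma_qpp = 0.394286, Gamma_qpq = 0.098571, Gamma_qqq = 0.000000; k2 = (-0.250000, -1.759122, 0.099305, -0.111342)
  k3: at (p, q) = (0.231250, -1.131934), (dp/dtau, dq/dtau) = (-0.242552, -1.758351); Gamma_ppp = -0.352784, Gamma_ppq = -0.088196, Gamma_pqq = 0.000000, Gamma_qpp = 0.394238, Gamma_qpq = 0.098560, Gamma_qqq = 0.000000; k3 = (-0.242552, -1.758351, 0.095985, -0.107263)
  k4: at (p, q) = (0.213617, -1.263753), (dp/dtau, dq/dtau) = (-0.235602, -1.766089); Gamma_ppp = -0.664652, Gamma_ppq = -0.166163, Gamma_pqq = 0.000000, Gamma_qpp = 0.346901, Gamma_qpq = 0.086725, Gamma_qqq = 0.000000; k4 = (-0.235602, -1.766089, 0.175173, -0.091428)
  Y <- Y + (h/6)(k1 + 2k2 + 2k3 + k4): p = 0.2132, q = -1.2638, dp/dtau = -0.2359, dq/dtau = -1.7663
step 2:
  k1: at (p, q) = (0.213232, -1.263776), (dp/dtau, dq/dtau) = (-0.235856, -1.766257); Gamma_ppp = -0.666887, Gamma_ppq = -0.166722, Gamma_pqq = 0.000000, Gamma_qpp = 0.346119, Gamma_qpq = 0.086530, Gamma_qqq = 0.000000; k1 = (-0.235856, -1.766257, 0.176005, -0.091348)
  k2: at (p, q) = (0.195543, -1.396245), (dp/dtau, dq/dtau) = (-0.222656, -1.773108); Gamma_ppp = -0.921574, Gamma_ppq = -0.230393, Gamma_pqq = 0.000000, Gamma_qpp = 0.293463, Gamma_qpq = 0.073366, Gamma_qqq = 0.000000; k2 = (-0.222656, -1.773108, 0.227603, -0.072477)
  k3: at (p, q) = (0.196533, -1.396759), (dp/dtau, dq/dtau) = (-0.218786, -1.771692); Gamma_ppp = -0.917721, Gamma_ppq = -0.229430, Gamma_pqq = 0.000000, Gamma_qpp = 0.295373, Gamma_qpq = 0.073843, Gamma_qqq = 0.000000; k3 = (-0.218786, -1.771692, 0.221793, -0.071385)
  k4: at (p, q) = (0.180414, -1.529530), (dp/dtau, dq/dtau) = (-0.202587, -1.776964); Gamma_ppp = -1.100941, Gamma_ppq = -0.275235, Gamma_pqq = 0.000000, Gamma_qpp = 0.245863, Gamma_qpq = 0.061466, Gamma_qqq = 0.000000; k4 = (-0.202587, -1.776964, 0.243348, -0.054345)
  Y <- Y + (h/6)(k1 + 2k2 + 2k3 + k4): p = 0.1802, q = -1.5296, dp/dtau = -0.2029, dq/dtau = -1.7771
step 3:
  k1: at (p, q) = (0.180199, -1.529596), (dp/dtau, dq/dtau) = (-0.202903, -1.777092); Gamma_ppp = -1.101671, Gamma_ppq = -0.275418, Gamma_pqq = 0.000000, Gamma_qpp = 0.245450, Gamma_qpq = 0.061363, Gamma_qqq = 0.000000; k1 = (-0.202903, -1.777092, 0.243974, -0.054357)
  k2: at (p, q) = (0.164981, -1.662878), (dp/dtau, dq/dtau) = (-0.184605, -1.781169); Gamma_ppp = -1.221946, Gamma_ppq = -0.305486, Gamma_pqq = 0.000000, Gamma_qpp = 0.201005, Gamma_qpq = 0.050251, Gamma_qqq = 0.000000; k2 = (-0.184605, -1.781169, 0.242538, -0.039896)
  k3: at (p, q) = (0.166354, -1.663184), (dp/dtau, dq/dtau) = (-0.184712, -1.780084); Gamma_ppp = -1.219313, Gamma_ppq = -0.304828, Gamma_pqq = 0.000000, Gamma_qpp = 0.203291, Gamma_qpq = 0.050823, Gamma_qqq = 0.000000; k3 = (-0.184712, -1.780084, 0.242058, -0.040357)
  k4: at (p, q) = (0.152492, -1.796609), (dp/dtau, dq/dtau) = (-0.166594, -1.783146); Gamma_ppp = -1.289347, Gamma_ppq = -0.322337, Gamma_pqq = 0.000000, Gamma_qpp = 0.165691, Gamma_qpq = 0.041423, Gamma_qqq = 0.000000; k4 = (-0.166594, -1.783146, 0.227291, -0.029209)
  Y <- Y + (h/6)(k1 + 2k2 + 2k3 + k4): p = 0.1525, q = -1.7967, dp/dtau = -0.1669, dq/dtau = -1.7832


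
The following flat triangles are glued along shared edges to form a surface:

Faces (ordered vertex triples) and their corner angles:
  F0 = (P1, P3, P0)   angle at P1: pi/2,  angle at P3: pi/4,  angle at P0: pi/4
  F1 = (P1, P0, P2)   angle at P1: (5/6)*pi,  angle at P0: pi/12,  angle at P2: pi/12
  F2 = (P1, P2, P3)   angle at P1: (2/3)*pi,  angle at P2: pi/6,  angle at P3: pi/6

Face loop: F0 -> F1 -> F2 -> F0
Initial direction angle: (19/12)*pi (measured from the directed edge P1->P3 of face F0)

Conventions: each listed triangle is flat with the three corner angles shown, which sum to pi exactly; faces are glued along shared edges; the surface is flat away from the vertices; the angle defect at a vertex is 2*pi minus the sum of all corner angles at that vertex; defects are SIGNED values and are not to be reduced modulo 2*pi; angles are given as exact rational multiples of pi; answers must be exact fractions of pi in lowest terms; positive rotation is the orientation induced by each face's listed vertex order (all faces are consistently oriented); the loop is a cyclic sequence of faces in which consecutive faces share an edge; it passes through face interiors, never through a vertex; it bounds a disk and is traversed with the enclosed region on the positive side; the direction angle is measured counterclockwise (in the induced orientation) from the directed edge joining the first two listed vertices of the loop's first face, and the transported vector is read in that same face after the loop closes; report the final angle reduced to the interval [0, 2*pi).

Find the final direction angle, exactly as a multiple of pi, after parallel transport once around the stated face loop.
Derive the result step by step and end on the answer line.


enclosed vertex P1: corner angles sum to 2*pi, defect = 2*pi - 2*pi = 0
transport around the loop rotates by the sum of enclosed defects; add to the initial angle mod 2*pi
final angle = (19/12)*pi + 0 = (19/12)*pi (mod 2*pi)

Answer: final direction angle = (19/12)*pi


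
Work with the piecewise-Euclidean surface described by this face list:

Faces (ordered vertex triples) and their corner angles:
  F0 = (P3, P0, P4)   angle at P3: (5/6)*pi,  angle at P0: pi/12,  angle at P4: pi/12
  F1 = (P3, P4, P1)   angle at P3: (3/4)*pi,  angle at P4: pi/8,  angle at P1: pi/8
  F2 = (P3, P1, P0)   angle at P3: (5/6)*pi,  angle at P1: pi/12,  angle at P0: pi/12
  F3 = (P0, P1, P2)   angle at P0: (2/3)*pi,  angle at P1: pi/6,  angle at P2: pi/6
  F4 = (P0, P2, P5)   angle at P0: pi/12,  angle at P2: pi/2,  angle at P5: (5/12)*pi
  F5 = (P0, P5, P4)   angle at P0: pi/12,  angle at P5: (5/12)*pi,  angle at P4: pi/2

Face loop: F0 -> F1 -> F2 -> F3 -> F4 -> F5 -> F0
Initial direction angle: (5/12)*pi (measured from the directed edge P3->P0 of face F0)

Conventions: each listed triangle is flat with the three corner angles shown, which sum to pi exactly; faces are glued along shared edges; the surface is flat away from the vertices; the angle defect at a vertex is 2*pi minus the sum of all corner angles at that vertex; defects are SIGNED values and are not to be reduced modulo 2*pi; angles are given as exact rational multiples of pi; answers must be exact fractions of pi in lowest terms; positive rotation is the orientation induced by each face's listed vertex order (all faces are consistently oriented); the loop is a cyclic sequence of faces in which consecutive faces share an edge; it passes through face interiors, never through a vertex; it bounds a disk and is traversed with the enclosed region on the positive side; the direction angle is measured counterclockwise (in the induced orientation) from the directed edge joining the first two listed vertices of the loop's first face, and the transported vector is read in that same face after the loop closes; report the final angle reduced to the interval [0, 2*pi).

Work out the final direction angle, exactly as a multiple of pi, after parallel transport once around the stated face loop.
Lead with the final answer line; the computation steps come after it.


Answer: final direction angle = pi

enclosed vertex P0: corner angles sum to pi, defect = 2*pi - pi = pi
enclosed vertex P3: corner angles sum to (29/12)*pi, defect = 2*pi - (29/12)*pi = (-5/12)*pi
summing the enclosed defects onto the initial angle, mod 2*pi in the induced orientation:
final angle = (5/12)*pi + (7/12)*pi = pi (mod 2*pi)


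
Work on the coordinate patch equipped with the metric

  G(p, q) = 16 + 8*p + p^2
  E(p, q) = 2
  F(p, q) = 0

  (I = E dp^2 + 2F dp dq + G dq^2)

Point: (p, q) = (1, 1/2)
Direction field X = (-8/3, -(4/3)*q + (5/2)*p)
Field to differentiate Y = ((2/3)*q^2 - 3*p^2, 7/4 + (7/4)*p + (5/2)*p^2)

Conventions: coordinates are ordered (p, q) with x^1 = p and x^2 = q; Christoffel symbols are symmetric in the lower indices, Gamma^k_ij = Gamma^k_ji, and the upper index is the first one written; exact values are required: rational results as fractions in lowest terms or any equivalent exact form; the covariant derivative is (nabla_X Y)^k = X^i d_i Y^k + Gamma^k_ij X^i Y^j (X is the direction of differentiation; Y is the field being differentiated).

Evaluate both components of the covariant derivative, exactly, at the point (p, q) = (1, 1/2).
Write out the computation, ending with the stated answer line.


E = 2, F = 0, G = 25 at the point
E_p = 0, E_q = 0, F_p = 0, F_q = 0, G_p = 10, G_q = 0
EG - F^2 = 50;  g^inv = (1/50) * [[25, 0], [0, 2]]
first-kind symbols [ij,l] = (1/2)(d_i g_jl + d_j g_il - d_l g_ij): [pp,p] = E_p/2 = 0, [pp,q] = F_p - E_q/2 = 0, [pq,p] = E_q/2 = 0, [pq,q] = G_p/2 = 5, [qq,p] = F_q - G_p/2 = -5, [qq,q] = G_q/2 = 0
Gamma^p_ij = (G*[ij,p] - F*[ij,q])/(EG - F^2), Gamma^q_ij = (E*[ij,q] - F*[ij,p])/(EG - F^2)
Gamma_ppp = 0, Gamma_ppq = 0, Gamma_pqq = -5/2, Gamma_qpp = 0, Gamma_qpq = 1/5, Gamma_qqq = 0
X = (-8/3, 11/6), Y = (-17/6, 6) at the point

Answer: (nabla_X Y)^p = -185/18, (nabla_X Y)^q = -4003/180


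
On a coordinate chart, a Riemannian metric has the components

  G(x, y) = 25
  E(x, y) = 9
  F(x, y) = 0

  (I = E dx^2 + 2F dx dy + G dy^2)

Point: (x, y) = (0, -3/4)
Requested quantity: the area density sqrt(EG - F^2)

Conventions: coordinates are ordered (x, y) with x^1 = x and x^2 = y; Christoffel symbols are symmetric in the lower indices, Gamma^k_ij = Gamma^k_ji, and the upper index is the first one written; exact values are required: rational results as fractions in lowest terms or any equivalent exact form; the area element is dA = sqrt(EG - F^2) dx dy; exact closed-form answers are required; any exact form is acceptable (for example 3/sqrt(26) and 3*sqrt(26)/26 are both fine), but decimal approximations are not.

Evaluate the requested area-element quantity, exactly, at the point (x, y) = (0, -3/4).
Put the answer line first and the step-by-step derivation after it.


Answer: sqrt(EG - F^2) = 15

E = 9, F = 0, G = 25; EG - F^2 = 225


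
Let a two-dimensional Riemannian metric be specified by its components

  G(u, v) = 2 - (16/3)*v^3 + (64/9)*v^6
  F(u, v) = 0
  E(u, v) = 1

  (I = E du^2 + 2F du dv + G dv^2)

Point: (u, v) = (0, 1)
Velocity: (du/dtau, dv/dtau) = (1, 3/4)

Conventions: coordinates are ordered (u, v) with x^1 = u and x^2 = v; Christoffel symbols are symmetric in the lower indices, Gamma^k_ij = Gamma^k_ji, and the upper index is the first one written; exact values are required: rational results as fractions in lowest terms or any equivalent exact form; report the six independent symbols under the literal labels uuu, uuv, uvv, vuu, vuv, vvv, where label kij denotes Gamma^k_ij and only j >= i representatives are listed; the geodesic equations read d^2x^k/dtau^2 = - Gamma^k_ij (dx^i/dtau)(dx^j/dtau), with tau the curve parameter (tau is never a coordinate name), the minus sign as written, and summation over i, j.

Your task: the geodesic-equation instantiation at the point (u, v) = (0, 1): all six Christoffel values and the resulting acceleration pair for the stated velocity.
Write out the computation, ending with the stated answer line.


E = 1, F = 0, G = 34/9 at the point
E_u = 0, E_v = 0, F_u = 0, F_v = 0, G_u = 0, G_v = 80/3
EG - F^2 = 34/9;  g^inv = (9/34) * [[34/9, 0], [0, 1]]
first-kind symbols [ij,l] = (1/2)(d_i g_jl + d_j g_il - d_l g_ij): [uu,u] = E_u/2 = 0, [uu,v] = F_u - E_v/2 = 0, [uv,u] = E_v/2 = 0, [uv,v] = G_u/2 = 0, [vv,u] = F_v - G_u/2 = 0, [vv,v] = G_v/2 = 40/3
Gamma^u_ij = (G*[ij,u] - F*[ij,v])/(EG - F^2), Gamma^v_ij = (E*[ij,v] - F*[ij,u])/(EG - F^2)
Gamma_uuu = 0, Gamma_uuv = 0, Gamma_uvv = 0, Gamma_vuu = 0, Gamma_vuv = 0, Gamma_vvv = 60/17
d^2u/dtau^2 = -(Gamma_uuu*(1)^2 + 2*Gamma_uuv*(1)*(3/4) + Gamma_uvv*(3/4)^2) = 0
d^2v/dtau^2 = -(Gamma_vuu*(1)^2 + 2*Gamma_vuv*(1)*(3/4) + Gamma_vvv*(3/4)^2) = -135/68

Answer: Gamma_uuu = 0, Gamma_uuv = 0, Gamma_uvv = 0, Gamma_vuu = 0, Gamma_vuv = 0, Gamma_vvv = 60/17; accelerations (d^2u/dtau^2, d^2v/dtau^2) = (0, -135/68)


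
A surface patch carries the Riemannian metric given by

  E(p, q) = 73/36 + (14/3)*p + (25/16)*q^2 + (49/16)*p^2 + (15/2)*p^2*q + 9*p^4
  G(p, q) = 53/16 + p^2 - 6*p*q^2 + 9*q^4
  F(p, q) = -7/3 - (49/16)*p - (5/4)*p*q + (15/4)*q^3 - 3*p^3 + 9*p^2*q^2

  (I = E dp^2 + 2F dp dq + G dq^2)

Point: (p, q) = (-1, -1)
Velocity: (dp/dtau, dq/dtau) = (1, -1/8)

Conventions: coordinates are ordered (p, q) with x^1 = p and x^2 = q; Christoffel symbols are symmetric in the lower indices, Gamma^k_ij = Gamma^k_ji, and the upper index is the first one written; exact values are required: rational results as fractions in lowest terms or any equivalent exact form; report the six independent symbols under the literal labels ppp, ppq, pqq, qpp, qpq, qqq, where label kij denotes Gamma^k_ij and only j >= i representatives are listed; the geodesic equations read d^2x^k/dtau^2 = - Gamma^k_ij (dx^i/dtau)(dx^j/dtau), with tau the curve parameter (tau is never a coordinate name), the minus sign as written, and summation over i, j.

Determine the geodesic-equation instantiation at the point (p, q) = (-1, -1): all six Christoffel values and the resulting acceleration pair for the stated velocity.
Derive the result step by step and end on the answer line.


E = 251/72, F = 371/48, G = 309/16 at the point
E_p = -539/24, E_q = 35/8, F_p = -461/16, F_q = -11/2, G_p = -8, G_q = -48
EG - F^2 = 17477/2304;  g^inv = (2304/17477) * [[309/16, -371/48], [-371/48, 251/72]]
first-kind symbols [ij,l] = (1/2)(d_i g_jl + d_j g_il - d_l g_ij): [pp,p] = E_p/2 = -539/48, [pp,q] = F_p - E_q/2 = -31, [pq,p] = E_q/2 = 35/16, [pq,q] = G_p/2 = -4, [qq,p] = F_q - G_p/2 = -3/2, [qq,q] = G_q/2 = -24
Gamma^p_ij = (G*[ij,p] - F*[ij,q])/(EG - F^2), Gamma^q_ij = (E*[ij,q] - F*[ij,p])/(EG - F^2)
Gamma_ppp = 52395/17477, Gamma_ppq = 168567/17477, Gamma_pqq = 360648/17477, Gamma_qpp = -49023/17477, Gamma_qpq = -71083/17477, Gamma_qqq = -166056/17477
d^2p/dtau^2 = -(Gamma_ppp*(1)^2 + 2*Gamma_ppq*(1)*(-1/8) + Gamma_pqq*(-1/8)^2) = -127107/139816
d^2q/dtau^2 = -(Gamma_qpp*(1)^2 + 2*Gamma_qpq*(1)*(-1/8) + Gamma_qqq*(-1/8)^2) = 270775/139816

Answer: Gamma_ppp = 52395/17477, Gamma_ppq = 168567/17477, Gamma_pqq = 360648/17477, Gamma_qpp = -49023/17477, Gamma_qpq = -71083/17477, Gamma_qqq = -166056/17477; accelerations (d^2p/dtau^2, d^2q/dtau^2) = (-127107/139816, 270775/139816)


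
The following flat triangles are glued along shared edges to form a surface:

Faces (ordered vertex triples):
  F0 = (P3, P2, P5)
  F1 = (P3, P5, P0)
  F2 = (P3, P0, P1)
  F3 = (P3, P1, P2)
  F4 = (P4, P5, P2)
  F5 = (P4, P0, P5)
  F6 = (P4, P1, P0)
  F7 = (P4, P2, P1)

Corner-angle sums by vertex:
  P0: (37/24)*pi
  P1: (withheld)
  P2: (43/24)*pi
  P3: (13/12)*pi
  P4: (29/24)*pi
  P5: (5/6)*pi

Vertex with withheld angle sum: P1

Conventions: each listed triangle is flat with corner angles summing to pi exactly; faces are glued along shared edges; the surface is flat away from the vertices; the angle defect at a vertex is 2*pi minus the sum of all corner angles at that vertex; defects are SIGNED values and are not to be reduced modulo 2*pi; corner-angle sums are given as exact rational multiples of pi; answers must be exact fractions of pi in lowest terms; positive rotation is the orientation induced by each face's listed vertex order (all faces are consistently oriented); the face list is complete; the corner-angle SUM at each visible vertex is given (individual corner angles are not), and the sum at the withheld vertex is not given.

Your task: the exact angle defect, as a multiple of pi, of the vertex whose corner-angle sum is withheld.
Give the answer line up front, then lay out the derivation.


Answer: defect(P1) = (11/24)*pi

V = 6, E = 12, F = 8; chi = V - E + F = 2
Gauss-Bonnet: total defect = 2*pi*chi = 4*pi; visible defects sum to (85/24)*pi


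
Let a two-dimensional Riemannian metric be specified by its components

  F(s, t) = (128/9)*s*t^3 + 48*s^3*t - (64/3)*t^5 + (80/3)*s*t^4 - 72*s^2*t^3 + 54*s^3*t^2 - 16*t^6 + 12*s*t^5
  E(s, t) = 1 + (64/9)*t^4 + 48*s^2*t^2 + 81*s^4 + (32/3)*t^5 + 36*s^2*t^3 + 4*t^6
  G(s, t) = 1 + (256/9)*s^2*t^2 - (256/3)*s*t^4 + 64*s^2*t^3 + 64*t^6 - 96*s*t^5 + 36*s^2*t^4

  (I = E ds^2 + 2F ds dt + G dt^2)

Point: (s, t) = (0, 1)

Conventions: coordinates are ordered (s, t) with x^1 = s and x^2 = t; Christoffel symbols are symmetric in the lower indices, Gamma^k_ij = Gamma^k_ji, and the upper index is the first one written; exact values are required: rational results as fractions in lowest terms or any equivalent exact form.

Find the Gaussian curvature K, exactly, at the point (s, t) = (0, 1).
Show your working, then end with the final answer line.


E = 205/9, F = -112/3, G = 65, EG - F^2 = 781/9 at the point
E_s = 0, E_t = 952/9, F_s = 476/9, F_t = -608/3, G_s = -544/3, G_t = 384
E_tt = 1256/3, F_st = 628/3, G_ss = 2312/9
Brioschi: K = (det M1 - det M2) / (EG - F^2)^2 with the standard first/second-derivative matrices M1, M2.
M1 = [[-E_tt/2 + F_st - G_ss/2, E_s/2, F_s - E_t/2], [F_t - G_s/2, E, F], [G_t/2, F, G]] = [[-1156/9, 0, 0], [-112, 205/9, -112/3], [192, -112/3, 65]]; det M1 = -902836/81
M2 = [[0, E_t/2, G_s/2], [E_t/2, E, F], [G_s/2, F, G]] = [[0, 476/9, -272/3], [476/9, 205/9, -112/3], [-272/3, -112/3, 65]]; det M2 = -892432/81
det M1 - det M2 = -1156/9; K = -1156/9 / (781/9)^2 = -10404/609961

Answer: K = -10404/609961


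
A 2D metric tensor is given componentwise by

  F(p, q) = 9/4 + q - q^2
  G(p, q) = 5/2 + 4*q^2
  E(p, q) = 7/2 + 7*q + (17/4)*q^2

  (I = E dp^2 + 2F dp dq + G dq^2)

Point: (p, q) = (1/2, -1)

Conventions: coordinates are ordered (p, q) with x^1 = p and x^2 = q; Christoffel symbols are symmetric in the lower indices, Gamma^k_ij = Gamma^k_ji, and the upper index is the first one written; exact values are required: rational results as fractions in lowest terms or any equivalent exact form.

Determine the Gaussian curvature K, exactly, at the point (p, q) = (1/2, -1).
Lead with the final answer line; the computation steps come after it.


Answer: K = -3580/5929

E = 3/4, F = 1/4, G = 13/2, EG - F^2 = 77/16 at the point
E_p = 0, E_q = -3/2, F_p = 0, F_q = 3, G_p = 0, G_q = -8
E_qq = 17/2, F_pq = 0, G_pp = 0
K follows from Brioschi's formula, (det M1 - det M2)/(EG - F^2)^2.
M1 = [[-E_qq/2 + F_pq - G_pp/2, E_p/2, F_p - E_q/2], [F_q - G_p/2, E, F], [G_q/2, F, G]] = [[-17/4, 0, 3/4], [3, 3/4, 1/4], [-4, 1/4, 13/2]]; det M1 = -1129/64
M2 = [[0, E_q/2, G_p/2], [E_q/2, E, F], [G_p/2, F, G]] = [[0, -3/4, 0], [-3/4, 3/4, 1/4], [0, 1/4, 13/2]]; det M2 = -117/32
det M1 - det M2 = -895/64; K = -895/64 / (77/16)^2 = -3580/5929


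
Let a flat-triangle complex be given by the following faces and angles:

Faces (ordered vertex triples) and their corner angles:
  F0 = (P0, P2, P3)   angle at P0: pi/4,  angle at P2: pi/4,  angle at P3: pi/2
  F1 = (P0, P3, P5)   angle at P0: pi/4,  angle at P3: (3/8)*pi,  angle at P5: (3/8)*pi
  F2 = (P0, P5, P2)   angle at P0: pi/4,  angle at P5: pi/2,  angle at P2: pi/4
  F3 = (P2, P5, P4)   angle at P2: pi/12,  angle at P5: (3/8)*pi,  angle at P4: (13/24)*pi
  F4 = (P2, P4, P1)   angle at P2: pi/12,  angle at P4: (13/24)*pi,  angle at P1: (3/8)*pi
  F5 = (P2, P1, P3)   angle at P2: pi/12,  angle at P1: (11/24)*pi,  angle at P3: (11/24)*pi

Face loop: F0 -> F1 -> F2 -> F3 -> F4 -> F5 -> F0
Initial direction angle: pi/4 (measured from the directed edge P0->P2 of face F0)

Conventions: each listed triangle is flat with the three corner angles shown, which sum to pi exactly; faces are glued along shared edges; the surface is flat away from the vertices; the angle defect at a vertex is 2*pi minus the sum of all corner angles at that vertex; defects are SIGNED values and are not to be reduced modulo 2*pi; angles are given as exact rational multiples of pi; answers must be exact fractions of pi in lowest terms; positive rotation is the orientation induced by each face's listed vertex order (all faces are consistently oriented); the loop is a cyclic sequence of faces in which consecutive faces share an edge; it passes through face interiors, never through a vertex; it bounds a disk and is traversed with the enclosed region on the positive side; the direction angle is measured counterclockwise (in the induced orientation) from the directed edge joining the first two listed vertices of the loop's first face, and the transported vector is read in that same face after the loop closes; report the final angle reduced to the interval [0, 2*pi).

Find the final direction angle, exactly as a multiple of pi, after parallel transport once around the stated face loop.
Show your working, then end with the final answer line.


enclosed vertex P0: corner angles sum to (3/4)*pi, defect = 2*pi - (3/4)*pi = (5/4)*pi
enclosed vertex P2: corner angles sum to (3/4)*pi, defect = 2*pi - (3/4)*pi = (5/4)*pi
the final direction is the initial angle plus the enclosed defects, taken mod 2*pi in the induced orientation
final angle = pi/4 + (5/2)*pi = (3/4)*pi (mod 2*pi)

Answer: final direction angle = (3/4)*pi


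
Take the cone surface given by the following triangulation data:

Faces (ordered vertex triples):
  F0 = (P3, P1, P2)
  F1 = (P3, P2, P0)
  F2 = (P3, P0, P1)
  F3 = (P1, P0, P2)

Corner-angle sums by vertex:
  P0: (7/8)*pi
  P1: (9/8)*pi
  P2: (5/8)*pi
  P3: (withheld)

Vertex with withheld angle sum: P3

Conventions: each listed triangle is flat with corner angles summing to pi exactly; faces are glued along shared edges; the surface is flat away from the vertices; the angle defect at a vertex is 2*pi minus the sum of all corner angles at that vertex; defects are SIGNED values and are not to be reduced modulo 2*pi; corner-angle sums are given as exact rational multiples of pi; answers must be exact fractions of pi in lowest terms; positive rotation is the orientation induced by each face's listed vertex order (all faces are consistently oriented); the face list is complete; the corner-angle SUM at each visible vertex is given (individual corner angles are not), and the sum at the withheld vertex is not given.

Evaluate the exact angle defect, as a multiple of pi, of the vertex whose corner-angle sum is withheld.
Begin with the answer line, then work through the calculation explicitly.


Answer: defect(P3) = (5/8)*pi

V = 4, E = 6, F = 4; chi = V - E + F = 2
Gauss-Bonnet: total defect = 2*pi*chi = 4*pi; visible defects sum to (27/8)*pi


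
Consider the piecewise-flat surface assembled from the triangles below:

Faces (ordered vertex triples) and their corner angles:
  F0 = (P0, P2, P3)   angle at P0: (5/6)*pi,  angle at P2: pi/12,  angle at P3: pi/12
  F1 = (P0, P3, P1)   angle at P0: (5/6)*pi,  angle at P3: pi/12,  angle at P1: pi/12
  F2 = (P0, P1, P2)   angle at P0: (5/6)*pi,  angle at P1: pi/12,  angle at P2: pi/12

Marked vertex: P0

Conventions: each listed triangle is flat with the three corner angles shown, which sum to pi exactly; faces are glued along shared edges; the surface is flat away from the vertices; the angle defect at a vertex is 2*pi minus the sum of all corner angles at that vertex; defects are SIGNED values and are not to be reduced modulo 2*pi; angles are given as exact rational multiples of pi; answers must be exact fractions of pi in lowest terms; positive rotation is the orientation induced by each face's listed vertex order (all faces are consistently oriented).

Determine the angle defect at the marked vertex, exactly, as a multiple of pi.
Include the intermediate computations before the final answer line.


Sum of corner angles at P0: (5/2)*pi
defect = 2*pi - (5/2)*pi

Answer: defect(P0) = -pi/2


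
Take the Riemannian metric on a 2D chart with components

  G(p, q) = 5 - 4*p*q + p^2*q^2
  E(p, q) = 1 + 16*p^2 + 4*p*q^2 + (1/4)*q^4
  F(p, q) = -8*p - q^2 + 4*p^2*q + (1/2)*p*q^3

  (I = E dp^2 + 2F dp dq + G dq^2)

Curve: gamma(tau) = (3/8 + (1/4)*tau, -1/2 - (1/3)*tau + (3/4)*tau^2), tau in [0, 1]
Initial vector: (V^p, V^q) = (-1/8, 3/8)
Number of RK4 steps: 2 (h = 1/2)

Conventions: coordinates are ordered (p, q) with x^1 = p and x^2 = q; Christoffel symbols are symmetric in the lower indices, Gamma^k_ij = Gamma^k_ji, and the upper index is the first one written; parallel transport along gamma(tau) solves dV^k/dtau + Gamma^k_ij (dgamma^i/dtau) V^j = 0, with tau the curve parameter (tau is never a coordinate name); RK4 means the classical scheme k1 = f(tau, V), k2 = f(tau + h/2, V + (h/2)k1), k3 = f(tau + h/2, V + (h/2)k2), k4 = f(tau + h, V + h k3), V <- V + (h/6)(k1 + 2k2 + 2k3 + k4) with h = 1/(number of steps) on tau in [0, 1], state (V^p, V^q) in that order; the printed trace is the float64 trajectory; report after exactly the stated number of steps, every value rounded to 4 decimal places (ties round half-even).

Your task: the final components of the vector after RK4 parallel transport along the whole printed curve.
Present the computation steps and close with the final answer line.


gamma'(tau) = (1/4, -1/3 + (3/2)*tau); f(tau, V)^k = -Gamma^k_ij(gamma(tau)) gamma'^i(tau) V^j; h = 1/2; intermediate values shown to 6 dp
curve data and Christoffel symbols at the stage parameters:
  tau = 0.000000: gamma = (0.375000, -0.500000), gamma' = (0.250000, -0.333333); Gamma_ppp = 0.771442, Gamma_ppq = -0.096430, Gamma_pqq = 0.072323, Gamma_qpp = -1.038479, Gamma_qpq = 0.129810, Gamma_qqq = -0.097357
  tau = 0.250000: gamma = (0.437500, -0.536458), gamma' = (0.250000, 0.041667); Gamma_ppp = 0.790710, Gamma_ppq = -0.106046, Gamma_pqq = 0.086484, Gamma_qpp = -0.932999, Gamma_qpq = 0.125129, Gamma_qqq = -0.102047
  tau = 0.500000: gamma = (0.500000, -0.479167), gamma' = (0.250000, 0.416667); Gamma_ppp = 0.806551, Gamma_ppq = -0.096618, Gamma_pqq = 0.100819, Gamma_qpp = -0.854141, Gamma_qpq = 0.102319, Gamma_qqq = -0.106768
  tau = 0.750000: gamma = (0.562500, -0.328125), gamma' = (0.250000, 0.791667); Gamma_ppp = 0.831709, Gamma_ppq = -0.068226, Gamma_pqq = 0.116959, Gamma_qpp = -0.788654, Gamma_qpq = 0.064694, Gamma_qqq = -0.110904
  tau = 1.000000: gamma = (0.625000, -0.083333), gamma' = (0.250000, 1.166667); Gamma_ppp = 0.872410, Gamma_ppq = -0.018175, Gamma_pqq = 0.136314, Gamma_qpp = -0.715110, Gamma_qpq = 0.014898, Gamma_qqq = -0.111736
step 0: V^p = -0.1250, V^q = 0.3750
step 1: k1 = (0.046206, -0.062201), k2 = (0.030159, -0.035586), k3 = (0.031087, -0.036681), k4 = (0.011297, -0.011963); V <- V + (h/6)(k1 + 2k2 + 2k3 + k4): V^p = -0.1100, V^q = 0.3568
step 2: k1 = (0.011382, -0.012054), k2 = (-0.010229, 0.009700), k3 = (-0.009808, 0.009301), k4 = (-0.033212, 0.027224); V <- V + (h/6)(k1 + 2k2 + 2k3 + k4): V^p = -0.1152, V^q = 0.3612

Answer: V^p = -0.1152, V^q = 0.3612


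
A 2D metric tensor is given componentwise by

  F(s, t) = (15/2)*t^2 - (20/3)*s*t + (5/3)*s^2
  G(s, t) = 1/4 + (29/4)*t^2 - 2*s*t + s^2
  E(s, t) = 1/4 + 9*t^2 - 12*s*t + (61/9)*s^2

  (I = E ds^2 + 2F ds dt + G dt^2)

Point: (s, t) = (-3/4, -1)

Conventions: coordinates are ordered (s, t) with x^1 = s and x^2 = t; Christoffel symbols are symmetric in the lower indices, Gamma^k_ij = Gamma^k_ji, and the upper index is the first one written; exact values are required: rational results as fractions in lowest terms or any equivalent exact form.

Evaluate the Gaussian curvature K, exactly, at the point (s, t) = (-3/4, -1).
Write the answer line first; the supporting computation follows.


Answer: K = -87152/135375

E = 65/16, F = 55/16, G = 105/16, EG - F^2 = 475/32 at the point
E_s = 11/6, E_t = -9, F_s = 25/6, F_t = -10, G_s = 1/2, G_t = -13
E_tt = 18, F_st = -20/3, G_ss = 2
Using the Brioschi determinant formula for K from the metric derivatives:
M1 = [[-E_tt/2 + F_st - G_ss/2, E_s/2, F_s - E_t/2], [F_t - G_s/2, E, F], [G_t/2, F, G]] = [[-50/3, 11/12, 26/3], [-41/4, 65/16, 55/16], [-13/2, 55/16, 105/16]]; det M1 = -217135/768
M2 = [[0, E_t/2, G_s/2], [E_t/2, E, F], [G_s/2, F, G]] = [[0, -9/2, 1/4], [-9/2, 65/16, 55/16], [1/4, 55/16, 105/16]]; det M2 = -36065/256
det M1 - det M2 = -27235/192; K = -27235/192 / (475/32)^2 = -87152/135375
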